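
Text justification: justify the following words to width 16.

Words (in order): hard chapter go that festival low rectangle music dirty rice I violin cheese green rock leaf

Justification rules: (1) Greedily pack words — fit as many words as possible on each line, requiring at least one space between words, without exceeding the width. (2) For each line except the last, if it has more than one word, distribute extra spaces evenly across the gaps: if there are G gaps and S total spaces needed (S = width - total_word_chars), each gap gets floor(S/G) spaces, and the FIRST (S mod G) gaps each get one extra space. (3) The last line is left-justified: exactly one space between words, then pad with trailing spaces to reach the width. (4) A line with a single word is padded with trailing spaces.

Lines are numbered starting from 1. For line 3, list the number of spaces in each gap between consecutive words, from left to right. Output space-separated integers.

Line 1: ['hard', 'chapter', 'go'] (min_width=15, slack=1)
Line 2: ['that', 'festival'] (min_width=13, slack=3)
Line 3: ['low', 'rectangle'] (min_width=13, slack=3)
Line 4: ['music', 'dirty', 'rice'] (min_width=16, slack=0)
Line 5: ['I', 'violin', 'cheese'] (min_width=15, slack=1)
Line 6: ['green', 'rock', 'leaf'] (min_width=15, slack=1)

Answer: 4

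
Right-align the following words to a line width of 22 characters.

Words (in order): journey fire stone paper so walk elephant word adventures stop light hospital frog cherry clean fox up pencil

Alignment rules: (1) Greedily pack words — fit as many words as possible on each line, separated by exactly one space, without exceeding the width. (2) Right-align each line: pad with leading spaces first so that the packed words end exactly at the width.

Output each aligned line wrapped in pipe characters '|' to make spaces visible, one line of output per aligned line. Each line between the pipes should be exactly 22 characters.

Line 1: ['journey', 'fire', 'stone'] (min_width=18, slack=4)
Line 2: ['paper', 'so', 'walk', 'elephant'] (min_width=22, slack=0)
Line 3: ['word', 'adventures', 'stop'] (min_width=20, slack=2)
Line 4: ['light', 'hospital', 'frog'] (min_width=19, slack=3)
Line 5: ['cherry', 'clean', 'fox', 'up'] (min_width=19, slack=3)
Line 6: ['pencil'] (min_width=6, slack=16)

Answer: |    journey fire stone|
|paper so walk elephant|
|  word adventures stop|
|   light hospital frog|
|   cherry clean fox up|
|                pencil|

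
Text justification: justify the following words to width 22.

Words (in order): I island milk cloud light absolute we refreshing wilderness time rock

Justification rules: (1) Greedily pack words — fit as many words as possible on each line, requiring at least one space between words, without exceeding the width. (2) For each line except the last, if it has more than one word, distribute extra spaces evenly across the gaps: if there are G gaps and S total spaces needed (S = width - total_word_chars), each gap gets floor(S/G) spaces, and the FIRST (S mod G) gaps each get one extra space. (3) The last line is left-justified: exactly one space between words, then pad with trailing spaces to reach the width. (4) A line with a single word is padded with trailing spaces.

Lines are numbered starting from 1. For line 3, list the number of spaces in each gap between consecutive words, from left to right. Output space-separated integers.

Line 1: ['I', 'island', 'milk', 'cloud'] (min_width=19, slack=3)
Line 2: ['light', 'absolute', 'we'] (min_width=17, slack=5)
Line 3: ['refreshing', 'wilderness'] (min_width=21, slack=1)
Line 4: ['time', 'rock'] (min_width=9, slack=13)

Answer: 2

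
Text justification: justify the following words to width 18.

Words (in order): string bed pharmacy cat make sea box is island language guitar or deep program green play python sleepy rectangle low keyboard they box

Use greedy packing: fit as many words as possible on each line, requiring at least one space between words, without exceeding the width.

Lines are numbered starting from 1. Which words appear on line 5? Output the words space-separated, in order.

Line 1: ['string', 'bed'] (min_width=10, slack=8)
Line 2: ['pharmacy', 'cat', 'make'] (min_width=17, slack=1)
Line 3: ['sea', 'box', 'is', 'island'] (min_width=17, slack=1)
Line 4: ['language', 'guitar', 'or'] (min_width=18, slack=0)
Line 5: ['deep', 'program', 'green'] (min_width=18, slack=0)
Line 6: ['play', 'python', 'sleepy'] (min_width=18, slack=0)
Line 7: ['rectangle', 'low'] (min_width=13, slack=5)
Line 8: ['keyboard', 'they', 'box'] (min_width=17, slack=1)

Answer: deep program green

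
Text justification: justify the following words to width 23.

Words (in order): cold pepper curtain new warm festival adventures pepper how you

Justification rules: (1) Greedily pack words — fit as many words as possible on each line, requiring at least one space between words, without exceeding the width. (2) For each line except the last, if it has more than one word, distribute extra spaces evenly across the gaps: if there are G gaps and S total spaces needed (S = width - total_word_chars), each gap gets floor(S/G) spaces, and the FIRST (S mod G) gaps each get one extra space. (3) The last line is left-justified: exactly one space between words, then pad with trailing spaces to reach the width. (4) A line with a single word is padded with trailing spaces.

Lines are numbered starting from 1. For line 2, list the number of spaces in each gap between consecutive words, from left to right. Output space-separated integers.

Answer: 11

Derivation:
Line 1: ['cold', 'pepper', 'curtain', 'new'] (min_width=23, slack=0)
Line 2: ['warm', 'festival'] (min_width=13, slack=10)
Line 3: ['adventures', 'pepper', 'how'] (min_width=21, slack=2)
Line 4: ['you'] (min_width=3, slack=20)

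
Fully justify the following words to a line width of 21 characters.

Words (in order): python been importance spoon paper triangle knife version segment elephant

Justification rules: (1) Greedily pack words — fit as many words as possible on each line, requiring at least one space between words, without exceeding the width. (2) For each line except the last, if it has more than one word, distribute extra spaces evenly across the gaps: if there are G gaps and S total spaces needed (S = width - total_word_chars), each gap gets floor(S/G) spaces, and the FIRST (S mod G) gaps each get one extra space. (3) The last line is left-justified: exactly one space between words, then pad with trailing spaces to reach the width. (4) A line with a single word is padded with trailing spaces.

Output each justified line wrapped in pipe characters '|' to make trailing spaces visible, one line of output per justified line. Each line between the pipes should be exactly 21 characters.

Line 1: ['python', 'been'] (min_width=11, slack=10)
Line 2: ['importance', 'spoon'] (min_width=16, slack=5)
Line 3: ['paper', 'triangle', 'knife'] (min_width=20, slack=1)
Line 4: ['version', 'segment'] (min_width=15, slack=6)
Line 5: ['elephant'] (min_width=8, slack=13)

Answer: |python           been|
|importance      spoon|
|paper  triangle knife|
|version       segment|
|elephant             |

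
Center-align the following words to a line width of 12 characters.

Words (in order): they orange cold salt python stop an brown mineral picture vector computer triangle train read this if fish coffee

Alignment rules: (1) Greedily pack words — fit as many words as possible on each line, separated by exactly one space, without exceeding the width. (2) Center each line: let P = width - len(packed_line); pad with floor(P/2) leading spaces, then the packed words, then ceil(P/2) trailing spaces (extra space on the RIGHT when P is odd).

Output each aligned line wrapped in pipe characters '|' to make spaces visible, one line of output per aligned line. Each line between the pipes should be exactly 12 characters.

Line 1: ['they', 'orange'] (min_width=11, slack=1)
Line 2: ['cold', 'salt'] (min_width=9, slack=3)
Line 3: ['python', 'stop'] (min_width=11, slack=1)
Line 4: ['an', 'brown'] (min_width=8, slack=4)
Line 5: ['mineral'] (min_width=7, slack=5)
Line 6: ['picture'] (min_width=7, slack=5)
Line 7: ['vector'] (min_width=6, slack=6)
Line 8: ['computer'] (min_width=8, slack=4)
Line 9: ['triangle'] (min_width=8, slack=4)
Line 10: ['train', 'read'] (min_width=10, slack=2)
Line 11: ['this', 'if', 'fish'] (min_width=12, slack=0)
Line 12: ['coffee'] (min_width=6, slack=6)

Answer: |they orange |
| cold salt  |
|python stop |
|  an brown  |
|  mineral   |
|  picture   |
|   vector   |
|  computer  |
|  triangle  |
| train read |
|this if fish|
|   coffee   |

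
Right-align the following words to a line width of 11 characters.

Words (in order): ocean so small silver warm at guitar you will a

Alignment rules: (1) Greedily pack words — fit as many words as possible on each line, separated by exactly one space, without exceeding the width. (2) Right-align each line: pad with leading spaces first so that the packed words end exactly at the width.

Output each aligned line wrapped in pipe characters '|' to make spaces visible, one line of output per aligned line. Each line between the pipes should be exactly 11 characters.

Line 1: ['ocean', 'so'] (min_width=8, slack=3)
Line 2: ['small'] (min_width=5, slack=6)
Line 3: ['silver', 'warm'] (min_width=11, slack=0)
Line 4: ['at', 'guitar'] (min_width=9, slack=2)
Line 5: ['you', 'will', 'a'] (min_width=10, slack=1)

Answer: |   ocean so|
|      small|
|silver warm|
|  at guitar|
| you will a|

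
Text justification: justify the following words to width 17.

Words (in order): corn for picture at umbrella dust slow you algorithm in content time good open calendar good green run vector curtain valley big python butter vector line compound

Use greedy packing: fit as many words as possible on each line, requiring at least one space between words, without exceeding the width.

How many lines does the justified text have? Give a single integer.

Line 1: ['corn', 'for', 'picture'] (min_width=16, slack=1)
Line 2: ['at', 'umbrella', 'dust'] (min_width=16, slack=1)
Line 3: ['slow', 'you'] (min_width=8, slack=9)
Line 4: ['algorithm', 'in'] (min_width=12, slack=5)
Line 5: ['content', 'time', 'good'] (min_width=17, slack=0)
Line 6: ['open', 'calendar'] (min_width=13, slack=4)
Line 7: ['good', 'green', 'run'] (min_width=14, slack=3)
Line 8: ['vector', 'curtain'] (min_width=14, slack=3)
Line 9: ['valley', 'big', 'python'] (min_width=17, slack=0)
Line 10: ['butter', 'vector'] (min_width=13, slack=4)
Line 11: ['line', 'compound'] (min_width=13, slack=4)
Total lines: 11

Answer: 11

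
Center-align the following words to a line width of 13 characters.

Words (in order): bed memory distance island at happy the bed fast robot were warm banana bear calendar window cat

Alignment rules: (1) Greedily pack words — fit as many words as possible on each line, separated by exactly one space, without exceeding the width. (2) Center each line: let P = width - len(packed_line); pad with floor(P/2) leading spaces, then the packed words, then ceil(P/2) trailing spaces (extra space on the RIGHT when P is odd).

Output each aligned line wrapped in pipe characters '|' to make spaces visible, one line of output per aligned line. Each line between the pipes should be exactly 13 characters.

Line 1: ['bed', 'memory'] (min_width=10, slack=3)
Line 2: ['distance'] (min_width=8, slack=5)
Line 3: ['island', 'at'] (min_width=9, slack=4)
Line 4: ['happy', 'the', 'bed'] (min_width=13, slack=0)
Line 5: ['fast', 'robot'] (min_width=10, slack=3)
Line 6: ['were', 'warm'] (min_width=9, slack=4)
Line 7: ['banana', 'bear'] (min_width=11, slack=2)
Line 8: ['calendar'] (min_width=8, slack=5)
Line 9: ['window', 'cat'] (min_width=10, slack=3)

Answer: | bed memory  |
|  distance   |
|  island at  |
|happy the bed|
| fast robot  |
|  were warm  |
| banana bear |
|  calendar   |
| window cat  |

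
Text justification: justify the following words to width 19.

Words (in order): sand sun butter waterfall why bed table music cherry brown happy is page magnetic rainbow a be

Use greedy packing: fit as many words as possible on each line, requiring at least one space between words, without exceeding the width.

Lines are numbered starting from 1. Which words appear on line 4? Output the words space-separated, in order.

Answer: brown happy is page

Derivation:
Line 1: ['sand', 'sun', 'butter'] (min_width=15, slack=4)
Line 2: ['waterfall', 'why', 'bed'] (min_width=17, slack=2)
Line 3: ['table', 'music', 'cherry'] (min_width=18, slack=1)
Line 4: ['brown', 'happy', 'is', 'page'] (min_width=19, slack=0)
Line 5: ['magnetic', 'rainbow', 'a'] (min_width=18, slack=1)
Line 6: ['be'] (min_width=2, slack=17)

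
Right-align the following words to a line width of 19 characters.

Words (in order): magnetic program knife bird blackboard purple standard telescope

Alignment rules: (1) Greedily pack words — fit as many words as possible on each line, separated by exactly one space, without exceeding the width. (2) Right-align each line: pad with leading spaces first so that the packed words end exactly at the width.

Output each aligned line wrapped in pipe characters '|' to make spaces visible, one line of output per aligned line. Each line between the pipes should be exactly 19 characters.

Answer: |   magnetic program|
|         knife bird|
|  blackboard purple|
| standard telescope|

Derivation:
Line 1: ['magnetic', 'program'] (min_width=16, slack=3)
Line 2: ['knife', 'bird'] (min_width=10, slack=9)
Line 3: ['blackboard', 'purple'] (min_width=17, slack=2)
Line 4: ['standard', 'telescope'] (min_width=18, slack=1)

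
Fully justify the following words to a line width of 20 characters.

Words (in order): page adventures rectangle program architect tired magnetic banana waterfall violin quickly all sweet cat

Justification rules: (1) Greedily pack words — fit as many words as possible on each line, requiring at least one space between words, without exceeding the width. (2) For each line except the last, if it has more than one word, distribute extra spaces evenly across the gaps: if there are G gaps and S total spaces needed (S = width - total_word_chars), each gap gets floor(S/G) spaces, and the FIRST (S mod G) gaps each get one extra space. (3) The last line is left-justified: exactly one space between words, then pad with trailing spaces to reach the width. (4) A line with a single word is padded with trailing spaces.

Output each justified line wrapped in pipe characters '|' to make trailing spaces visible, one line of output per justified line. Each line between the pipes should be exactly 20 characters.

Answer: |page      adventures|
|rectangle    program|
|architect      tired|
|magnetic      banana|
|waterfall     violin|
|quickly   all  sweet|
|cat                 |

Derivation:
Line 1: ['page', 'adventures'] (min_width=15, slack=5)
Line 2: ['rectangle', 'program'] (min_width=17, slack=3)
Line 3: ['architect', 'tired'] (min_width=15, slack=5)
Line 4: ['magnetic', 'banana'] (min_width=15, slack=5)
Line 5: ['waterfall', 'violin'] (min_width=16, slack=4)
Line 6: ['quickly', 'all', 'sweet'] (min_width=17, slack=3)
Line 7: ['cat'] (min_width=3, slack=17)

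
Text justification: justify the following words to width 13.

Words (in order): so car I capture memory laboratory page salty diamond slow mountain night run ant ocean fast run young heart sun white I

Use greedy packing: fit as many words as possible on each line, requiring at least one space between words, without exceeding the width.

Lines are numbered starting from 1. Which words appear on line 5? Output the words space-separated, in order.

Line 1: ['so', 'car', 'I'] (min_width=8, slack=5)
Line 2: ['capture'] (min_width=7, slack=6)
Line 3: ['memory'] (min_width=6, slack=7)
Line 4: ['laboratory'] (min_width=10, slack=3)
Line 5: ['page', 'salty'] (min_width=10, slack=3)
Line 6: ['diamond', 'slow'] (min_width=12, slack=1)
Line 7: ['mountain'] (min_width=8, slack=5)
Line 8: ['night', 'run', 'ant'] (min_width=13, slack=0)
Line 9: ['ocean', 'fast'] (min_width=10, slack=3)
Line 10: ['run', 'young'] (min_width=9, slack=4)
Line 11: ['heart', 'sun'] (min_width=9, slack=4)
Line 12: ['white', 'I'] (min_width=7, slack=6)

Answer: page salty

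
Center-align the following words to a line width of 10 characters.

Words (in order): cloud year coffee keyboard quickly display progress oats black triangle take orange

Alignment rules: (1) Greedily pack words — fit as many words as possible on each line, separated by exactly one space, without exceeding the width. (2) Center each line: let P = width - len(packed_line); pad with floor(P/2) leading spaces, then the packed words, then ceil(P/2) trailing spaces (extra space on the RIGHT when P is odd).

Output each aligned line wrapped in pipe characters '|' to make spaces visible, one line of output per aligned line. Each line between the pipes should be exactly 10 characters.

Answer: |cloud year|
|  coffee  |
| keyboard |
| quickly  |
| display  |
| progress |
|oats black|
| triangle |
|   take   |
|  orange  |

Derivation:
Line 1: ['cloud', 'year'] (min_width=10, slack=0)
Line 2: ['coffee'] (min_width=6, slack=4)
Line 3: ['keyboard'] (min_width=8, slack=2)
Line 4: ['quickly'] (min_width=7, slack=3)
Line 5: ['display'] (min_width=7, slack=3)
Line 6: ['progress'] (min_width=8, slack=2)
Line 7: ['oats', 'black'] (min_width=10, slack=0)
Line 8: ['triangle'] (min_width=8, slack=2)
Line 9: ['take'] (min_width=4, slack=6)
Line 10: ['orange'] (min_width=6, slack=4)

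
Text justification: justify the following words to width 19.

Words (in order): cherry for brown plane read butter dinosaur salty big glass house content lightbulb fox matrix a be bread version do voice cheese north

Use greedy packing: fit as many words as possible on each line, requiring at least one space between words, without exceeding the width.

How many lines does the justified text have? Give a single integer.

Answer: 8

Derivation:
Line 1: ['cherry', 'for', 'brown'] (min_width=16, slack=3)
Line 2: ['plane', 'read', 'butter'] (min_width=17, slack=2)
Line 3: ['dinosaur', 'salty', 'big'] (min_width=18, slack=1)
Line 4: ['glass', 'house', 'content'] (min_width=19, slack=0)
Line 5: ['lightbulb', 'fox'] (min_width=13, slack=6)
Line 6: ['matrix', 'a', 'be', 'bread'] (min_width=17, slack=2)
Line 7: ['version', 'do', 'voice'] (min_width=16, slack=3)
Line 8: ['cheese', 'north'] (min_width=12, slack=7)
Total lines: 8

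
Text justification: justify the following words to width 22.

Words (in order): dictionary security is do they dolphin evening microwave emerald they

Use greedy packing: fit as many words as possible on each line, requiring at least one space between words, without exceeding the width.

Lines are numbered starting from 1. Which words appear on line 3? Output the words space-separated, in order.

Answer: evening microwave

Derivation:
Line 1: ['dictionary', 'security', 'is'] (min_width=22, slack=0)
Line 2: ['do', 'they', 'dolphin'] (min_width=15, slack=7)
Line 3: ['evening', 'microwave'] (min_width=17, slack=5)
Line 4: ['emerald', 'they'] (min_width=12, slack=10)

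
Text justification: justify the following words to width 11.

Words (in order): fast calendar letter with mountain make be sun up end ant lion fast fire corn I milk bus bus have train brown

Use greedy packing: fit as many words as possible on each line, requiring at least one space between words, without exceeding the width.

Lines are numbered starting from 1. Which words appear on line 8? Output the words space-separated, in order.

Line 1: ['fast'] (min_width=4, slack=7)
Line 2: ['calendar'] (min_width=8, slack=3)
Line 3: ['letter', 'with'] (min_width=11, slack=0)
Line 4: ['mountain'] (min_width=8, slack=3)
Line 5: ['make', 'be', 'sun'] (min_width=11, slack=0)
Line 6: ['up', 'end', 'ant'] (min_width=10, slack=1)
Line 7: ['lion', 'fast'] (min_width=9, slack=2)
Line 8: ['fire', 'corn', 'I'] (min_width=11, slack=0)
Line 9: ['milk', 'bus'] (min_width=8, slack=3)
Line 10: ['bus', 'have'] (min_width=8, slack=3)
Line 11: ['train', 'brown'] (min_width=11, slack=0)

Answer: fire corn I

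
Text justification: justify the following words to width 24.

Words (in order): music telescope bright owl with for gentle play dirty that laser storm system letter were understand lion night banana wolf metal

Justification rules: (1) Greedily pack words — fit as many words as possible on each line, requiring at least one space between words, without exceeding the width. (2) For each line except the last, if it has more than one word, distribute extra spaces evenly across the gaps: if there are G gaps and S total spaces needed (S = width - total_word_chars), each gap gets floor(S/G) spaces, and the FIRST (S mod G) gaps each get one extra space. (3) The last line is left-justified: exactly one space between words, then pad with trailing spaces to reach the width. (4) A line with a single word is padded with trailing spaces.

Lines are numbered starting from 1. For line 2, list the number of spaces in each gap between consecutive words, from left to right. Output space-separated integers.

Line 1: ['music', 'telescope', 'bright'] (min_width=22, slack=2)
Line 2: ['owl', 'with', 'for', 'gentle', 'play'] (min_width=24, slack=0)
Line 3: ['dirty', 'that', 'laser', 'storm'] (min_width=22, slack=2)
Line 4: ['system', 'letter', 'were'] (min_width=18, slack=6)
Line 5: ['understand', 'lion', 'night'] (min_width=21, slack=3)
Line 6: ['banana', 'wolf', 'metal'] (min_width=17, slack=7)

Answer: 1 1 1 1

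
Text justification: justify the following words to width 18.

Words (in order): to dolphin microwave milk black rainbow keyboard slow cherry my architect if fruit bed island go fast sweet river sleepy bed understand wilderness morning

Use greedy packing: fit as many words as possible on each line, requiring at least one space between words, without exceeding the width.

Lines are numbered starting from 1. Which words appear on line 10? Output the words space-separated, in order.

Answer: wilderness morning

Derivation:
Line 1: ['to', 'dolphin'] (min_width=10, slack=8)
Line 2: ['microwave', 'milk'] (min_width=14, slack=4)
Line 3: ['black', 'rainbow'] (min_width=13, slack=5)
Line 4: ['keyboard', 'slow'] (min_width=13, slack=5)
Line 5: ['cherry', 'my'] (min_width=9, slack=9)
Line 6: ['architect', 'if', 'fruit'] (min_width=18, slack=0)
Line 7: ['bed', 'island', 'go', 'fast'] (min_width=18, slack=0)
Line 8: ['sweet', 'river', 'sleepy'] (min_width=18, slack=0)
Line 9: ['bed', 'understand'] (min_width=14, slack=4)
Line 10: ['wilderness', 'morning'] (min_width=18, slack=0)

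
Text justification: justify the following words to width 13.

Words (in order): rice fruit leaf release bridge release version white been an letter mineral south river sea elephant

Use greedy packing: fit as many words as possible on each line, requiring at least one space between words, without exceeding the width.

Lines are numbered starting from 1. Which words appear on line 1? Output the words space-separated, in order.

Answer: rice fruit

Derivation:
Line 1: ['rice', 'fruit'] (min_width=10, slack=3)
Line 2: ['leaf', 'release'] (min_width=12, slack=1)
Line 3: ['bridge'] (min_width=6, slack=7)
Line 4: ['release'] (min_width=7, slack=6)
Line 5: ['version', 'white'] (min_width=13, slack=0)
Line 6: ['been', 'an'] (min_width=7, slack=6)
Line 7: ['letter'] (min_width=6, slack=7)
Line 8: ['mineral', 'south'] (min_width=13, slack=0)
Line 9: ['river', 'sea'] (min_width=9, slack=4)
Line 10: ['elephant'] (min_width=8, slack=5)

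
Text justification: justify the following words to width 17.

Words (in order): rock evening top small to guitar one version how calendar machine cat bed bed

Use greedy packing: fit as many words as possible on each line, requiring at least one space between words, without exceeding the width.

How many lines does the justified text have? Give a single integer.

Line 1: ['rock', 'evening', 'top'] (min_width=16, slack=1)
Line 2: ['small', 'to', 'guitar'] (min_width=15, slack=2)
Line 3: ['one', 'version', 'how'] (min_width=15, slack=2)
Line 4: ['calendar', 'machine'] (min_width=16, slack=1)
Line 5: ['cat', 'bed', 'bed'] (min_width=11, slack=6)
Total lines: 5

Answer: 5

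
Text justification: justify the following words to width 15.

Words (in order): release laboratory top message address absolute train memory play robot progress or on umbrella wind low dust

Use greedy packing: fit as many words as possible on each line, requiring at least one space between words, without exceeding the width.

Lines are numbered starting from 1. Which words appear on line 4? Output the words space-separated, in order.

Answer: absolute train

Derivation:
Line 1: ['release'] (min_width=7, slack=8)
Line 2: ['laboratory', 'top'] (min_width=14, slack=1)
Line 3: ['message', 'address'] (min_width=15, slack=0)
Line 4: ['absolute', 'train'] (min_width=14, slack=1)
Line 5: ['memory', 'play'] (min_width=11, slack=4)
Line 6: ['robot', 'progress'] (min_width=14, slack=1)
Line 7: ['or', 'on', 'umbrella'] (min_width=14, slack=1)
Line 8: ['wind', 'low', 'dust'] (min_width=13, slack=2)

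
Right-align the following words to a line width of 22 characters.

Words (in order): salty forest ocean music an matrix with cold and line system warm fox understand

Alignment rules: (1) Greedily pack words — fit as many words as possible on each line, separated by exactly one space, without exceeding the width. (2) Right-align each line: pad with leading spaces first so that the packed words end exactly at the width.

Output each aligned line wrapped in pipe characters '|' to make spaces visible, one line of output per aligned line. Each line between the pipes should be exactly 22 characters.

Answer: |    salty forest ocean|
|  music an matrix with|
|  cold and line system|
|   warm fox understand|

Derivation:
Line 1: ['salty', 'forest', 'ocean'] (min_width=18, slack=4)
Line 2: ['music', 'an', 'matrix', 'with'] (min_width=20, slack=2)
Line 3: ['cold', 'and', 'line', 'system'] (min_width=20, slack=2)
Line 4: ['warm', 'fox', 'understand'] (min_width=19, slack=3)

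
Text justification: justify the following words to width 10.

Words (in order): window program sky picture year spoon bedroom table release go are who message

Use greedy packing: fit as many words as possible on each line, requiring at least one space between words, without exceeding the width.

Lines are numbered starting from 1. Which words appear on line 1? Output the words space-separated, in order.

Line 1: ['window'] (min_width=6, slack=4)
Line 2: ['program'] (min_width=7, slack=3)
Line 3: ['sky'] (min_width=3, slack=7)
Line 4: ['picture'] (min_width=7, slack=3)
Line 5: ['year', 'spoon'] (min_width=10, slack=0)
Line 6: ['bedroom'] (min_width=7, slack=3)
Line 7: ['table'] (min_width=5, slack=5)
Line 8: ['release', 'go'] (min_width=10, slack=0)
Line 9: ['are', 'who'] (min_width=7, slack=3)
Line 10: ['message'] (min_width=7, slack=3)

Answer: window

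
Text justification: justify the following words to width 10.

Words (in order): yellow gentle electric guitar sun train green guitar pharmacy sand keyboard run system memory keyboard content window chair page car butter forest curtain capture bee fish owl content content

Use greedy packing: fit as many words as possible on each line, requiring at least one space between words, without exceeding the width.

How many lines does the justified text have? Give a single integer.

Line 1: ['yellow'] (min_width=6, slack=4)
Line 2: ['gentle'] (min_width=6, slack=4)
Line 3: ['electric'] (min_width=8, slack=2)
Line 4: ['guitar', 'sun'] (min_width=10, slack=0)
Line 5: ['train'] (min_width=5, slack=5)
Line 6: ['green'] (min_width=5, slack=5)
Line 7: ['guitar'] (min_width=6, slack=4)
Line 8: ['pharmacy'] (min_width=8, slack=2)
Line 9: ['sand'] (min_width=4, slack=6)
Line 10: ['keyboard'] (min_width=8, slack=2)
Line 11: ['run', 'system'] (min_width=10, slack=0)
Line 12: ['memory'] (min_width=6, slack=4)
Line 13: ['keyboard'] (min_width=8, slack=2)
Line 14: ['content'] (min_width=7, slack=3)
Line 15: ['window'] (min_width=6, slack=4)
Line 16: ['chair', 'page'] (min_width=10, slack=0)
Line 17: ['car', 'butter'] (min_width=10, slack=0)
Line 18: ['forest'] (min_width=6, slack=4)
Line 19: ['curtain'] (min_width=7, slack=3)
Line 20: ['capture'] (min_width=7, slack=3)
Line 21: ['bee', 'fish'] (min_width=8, slack=2)
Line 22: ['owl'] (min_width=3, slack=7)
Line 23: ['content'] (min_width=7, slack=3)
Line 24: ['content'] (min_width=7, slack=3)
Total lines: 24

Answer: 24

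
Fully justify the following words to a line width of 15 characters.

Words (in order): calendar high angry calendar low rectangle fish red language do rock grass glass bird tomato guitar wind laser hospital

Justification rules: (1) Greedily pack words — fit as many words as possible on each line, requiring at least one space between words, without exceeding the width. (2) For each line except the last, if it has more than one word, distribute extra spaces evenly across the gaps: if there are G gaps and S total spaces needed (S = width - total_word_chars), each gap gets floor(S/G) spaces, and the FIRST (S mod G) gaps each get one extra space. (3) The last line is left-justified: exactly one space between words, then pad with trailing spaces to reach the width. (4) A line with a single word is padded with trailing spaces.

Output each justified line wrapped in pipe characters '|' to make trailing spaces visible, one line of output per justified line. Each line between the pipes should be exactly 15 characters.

Line 1: ['calendar', 'high'] (min_width=13, slack=2)
Line 2: ['angry', 'calendar'] (min_width=14, slack=1)
Line 3: ['low', 'rectangle'] (min_width=13, slack=2)
Line 4: ['fish', 'red'] (min_width=8, slack=7)
Line 5: ['language', 'do'] (min_width=11, slack=4)
Line 6: ['rock', 'grass'] (min_width=10, slack=5)
Line 7: ['glass', 'bird'] (min_width=10, slack=5)
Line 8: ['tomato', 'guitar'] (min_width=13, slack=2)
Line 9: ['wind', 'laser'] (min_width=10, slack=5)
Line 10: ['hospital'] (min_width=8, slack=7)

Answer: |calendar   high|
|angry  calendar|
|low   rectangle|
|fish        red|
|language     do|
|rock      grass|
|glass      bird|
|tomato   guitar|
|wind      laser|
|hospital       |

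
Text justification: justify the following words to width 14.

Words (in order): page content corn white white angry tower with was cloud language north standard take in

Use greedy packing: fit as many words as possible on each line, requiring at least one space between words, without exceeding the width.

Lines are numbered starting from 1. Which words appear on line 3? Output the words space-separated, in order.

Line 1: ['page', 'content'] (min_width=12, slack=2)
Line 2: ['corn', 'white'] (min_width=10, slack=4)
Line 3: ['white', 'angry'] (min_width=11, slack=3)
Line 4: ['tower', 'with', 'was'] (min_width=14, slack=0)
Line 5: ['cloud', 'language'] (min_width=14, slack=0)
Line 6: ['north', 'standard'] (min_width=14, slack=0)
Line 7: ['take', 'in'] (min_width=7, slack=7)

Answer: white angry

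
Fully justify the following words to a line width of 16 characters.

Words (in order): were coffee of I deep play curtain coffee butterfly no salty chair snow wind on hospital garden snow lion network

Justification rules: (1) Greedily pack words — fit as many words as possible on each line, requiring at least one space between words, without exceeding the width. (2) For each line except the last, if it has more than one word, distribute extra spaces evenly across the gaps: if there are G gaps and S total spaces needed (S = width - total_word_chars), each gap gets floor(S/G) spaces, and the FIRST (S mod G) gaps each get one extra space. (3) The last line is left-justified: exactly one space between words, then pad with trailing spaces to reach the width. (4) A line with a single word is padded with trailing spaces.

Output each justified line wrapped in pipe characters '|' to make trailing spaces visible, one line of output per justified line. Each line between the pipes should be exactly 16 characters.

Line 1: ['were', 'coffee', 'of', 'I'] (min_width=16, slack=0)
Line 2: ['deep', 'play'] (min_width=9, slack=7)
Line 3: ['curtain', 'coffee'] (min_width=14, slack=2)
Line 4: ['butterfly', 'no'] (min_width=12, slack=4)
Line 5: ['salty', 'chair', 'snow'] (min_width=16, slack=0)
Line 6: ['wind', 'on', 'hospital'] (min_width=16, slack=0)
Line 7: ['garden', 'snow', 'lion'] (min_width=16, slack=0)
Line 8: ['network'] (min_width=7, slack=9)

Answer: |were coffee of I|
|deep        play|
|curtain   coffee|
|butterfly     no|
|salty chair snow|
|wind on hospital|
|garden snow lion|
|network         |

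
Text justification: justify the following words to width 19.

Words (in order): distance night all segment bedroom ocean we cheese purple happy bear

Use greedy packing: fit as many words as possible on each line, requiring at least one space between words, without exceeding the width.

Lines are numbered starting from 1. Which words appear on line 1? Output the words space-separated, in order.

Answer: distance night all

Derivation:
Line 1: ['distance', 'night', 'all'] (min_width=18, slack=1)
Line 2: ['segment', 'bedroom'] (min_width=15, slack=4)
Line 3: ['ocean', 'we', 'cheese'] (min_width=15, slack=4)
Line 4: ['purple', 'happy', 'bear'] (min_width=17, slack=2)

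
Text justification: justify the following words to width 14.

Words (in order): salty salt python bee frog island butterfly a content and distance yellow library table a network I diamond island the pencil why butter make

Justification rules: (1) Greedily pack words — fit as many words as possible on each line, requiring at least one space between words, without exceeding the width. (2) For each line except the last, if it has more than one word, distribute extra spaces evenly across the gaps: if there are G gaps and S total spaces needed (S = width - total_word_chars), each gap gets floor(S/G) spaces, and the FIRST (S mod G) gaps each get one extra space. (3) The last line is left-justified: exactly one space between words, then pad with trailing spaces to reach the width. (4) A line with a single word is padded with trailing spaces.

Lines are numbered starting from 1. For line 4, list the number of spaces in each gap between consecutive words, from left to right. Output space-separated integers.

Answer: 4

Derivation:
Line 1: ['salty', 'salt'] (min_width=10, slack=4)
Line 2: ['python', 'bee'] (min_width=10, slack=4)
Line 3: ['frog', 'island'] (min_width=11, slack=3)
Line 4: ['butterfly', 'a'] (min_width=11, slack=3)
Line 5: ['content', 'and'] (min_width=11, slack=3)
Line 6: ['distance'] (min_width=8, slack=6)
Line 7: ['yellow', 'library'] (min_width=14, slack=0)
Line 8: ['table', 'a'] (min_width=7, slack=7)
Line 9: ['network', 'I'] (min_width=9, slack=5)
Line 10: ['diamond', 'island'] (min_width=14, slack=0)
Line 11: ['the', 'pencil', 'why'] (min_width=14, slack=0)
Line 12: ['butter', 'make'] (min_width=11, slack=3)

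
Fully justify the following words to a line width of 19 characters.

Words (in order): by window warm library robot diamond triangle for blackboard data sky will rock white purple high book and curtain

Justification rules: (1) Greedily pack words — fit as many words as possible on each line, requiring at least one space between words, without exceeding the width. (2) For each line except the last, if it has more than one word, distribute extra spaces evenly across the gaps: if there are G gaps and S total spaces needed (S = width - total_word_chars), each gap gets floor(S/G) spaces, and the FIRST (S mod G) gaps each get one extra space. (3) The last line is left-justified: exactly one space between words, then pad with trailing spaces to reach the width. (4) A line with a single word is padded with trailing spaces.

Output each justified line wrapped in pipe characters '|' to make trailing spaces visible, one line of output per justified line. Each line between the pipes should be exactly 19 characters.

Answer: |by    window   warm|
|library       robot|
|diamond    triangle|
|for blackboard data|
|sky will rock white|
|purple   high  book|
|and curtain        |

Derivation:
Line 1: ['by', 'window', 'warm'] (min_width=14, slack=5)
Line 2: ['library', 'robot'] (min_width=13, slack=6)
Line 3: ['diamond', 'triangle'] (min_width=16, slack=3)
Line 4: ['for', 'blackboard', 'data'] (min_width=19, slack=0)
Line 5: ['sky', 'will', 'rock', 'white'] (min_width=19, slack=0)
Line 6: ['purple', 'high', 'book'] (min_width=16, slack=3)
Line 7: ['and', 'curtain'] (min_width=11, slack=8)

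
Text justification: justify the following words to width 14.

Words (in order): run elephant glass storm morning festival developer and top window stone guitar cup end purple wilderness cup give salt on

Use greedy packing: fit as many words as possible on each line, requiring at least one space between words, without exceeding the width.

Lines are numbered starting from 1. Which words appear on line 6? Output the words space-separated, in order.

Answer: top window

Derivation:
Line 1: ['run', 'elephant'] (min_width=12, slack=2)
Line 2: ['glass', 'storm'] (min_width=11, slack=3)
Line 3: ['morning'] (min_width=7, slack=7)
Line 4: ['festival'] (min_width=8, slack=6)
Line 5: ['developer', 'and'] (min_width=13, slack=1)
Line 6: ['top', 'window'] (min_width=10, slack=4)
Line 7: ['stone', 'guitar'] (min_width=12, slack=2)
Line 8: ['cup', 'end', 'purple'] (min_width=14, slack=0)
Line 9: ['wilderness', 'cup'] (min_width=14, slack=0)
Line 10: ['give', 'salt', 'on'] (min_width=12, slack=2)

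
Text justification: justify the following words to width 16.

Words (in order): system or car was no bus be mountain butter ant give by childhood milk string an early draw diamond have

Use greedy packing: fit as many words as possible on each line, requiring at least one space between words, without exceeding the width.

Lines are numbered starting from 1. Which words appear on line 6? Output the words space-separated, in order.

Answer: string an early

Derivation:
Line 1: ['system', 'or', 'car'] (min_width=13, slack=3)
Line 2: ['was', 'no', 'bus', 'be'] (min_width=13, slack=3)
Line 3: ['mountain', 'butter'] (min_width=15, slack=1)
Line 4: ['ant', 'give', 'by'] (min_width=11, slack=5)
Line 5: ['childhood', 'milk'] (min_width=14, slack=2)
Line 6: ['string', 'an', 'early'] (min_width=15, slack=1)
Line 7: ['draw', 'diamond'] (min_width=12, slack=4)
Line 8: ['have'] (min_width=4, slack=12)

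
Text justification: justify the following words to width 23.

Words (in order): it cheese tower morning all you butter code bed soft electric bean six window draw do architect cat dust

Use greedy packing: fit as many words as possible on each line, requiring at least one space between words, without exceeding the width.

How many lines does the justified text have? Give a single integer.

Line 1: ['it', 'cheese', 'tower', 'morning'] (min_width=23, slack=0)
Line 2: ['all', 'you', 'butter', 'code', 'bed'] (min_width=23, slack=0)
Line 3: ['soft', 'electric', 'bean', 'six'] (min_width=22, slack=1)
Line 4: ['window', 'draw', 'do'] (min_width=14, slack=9)
Line 5: ['architect', 'cat', 'dust'] (min_width=18, slack=5)
Total lines: 5

Answer: 5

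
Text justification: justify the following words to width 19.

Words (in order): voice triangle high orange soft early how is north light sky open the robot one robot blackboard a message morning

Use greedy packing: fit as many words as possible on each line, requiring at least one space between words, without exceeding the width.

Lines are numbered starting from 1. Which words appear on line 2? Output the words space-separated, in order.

Answer: orange soft early

Derivation:
Line 1: ['voice', 'triangle', 'high'] (min_width=19, slack=0)
Line 2: ['orange', 'soft', 'early'] (min_width=17, slack=2)
Line 3: ['how', 'is', 'north', 'light'] (min_width=18, slack=1)
Line 4: ['sky', 'open', 'the', 'robot'] (min_width=18, slack=1)
Line 5: ['one', 'robot'] (min_width=9, slack=10)
Line 6: ['blackboard', 'a'] (min_width=12, slack=7)
Line 7: ['message', 'morning'] (min_width=15, slack=4)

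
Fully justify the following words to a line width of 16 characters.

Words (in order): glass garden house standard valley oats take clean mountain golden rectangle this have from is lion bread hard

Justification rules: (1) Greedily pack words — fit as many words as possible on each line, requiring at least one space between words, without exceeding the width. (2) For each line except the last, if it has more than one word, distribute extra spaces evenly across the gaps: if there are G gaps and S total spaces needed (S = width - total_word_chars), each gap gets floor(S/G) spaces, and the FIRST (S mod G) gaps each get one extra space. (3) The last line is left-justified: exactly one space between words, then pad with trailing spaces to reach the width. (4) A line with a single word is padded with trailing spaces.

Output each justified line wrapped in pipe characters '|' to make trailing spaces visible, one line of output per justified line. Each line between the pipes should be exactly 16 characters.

Answer: |glass     garden|
|house   standard|
|valley oats take|
|clean   mountain|
|golden rectangle|
|this  have  from|
|is   lion  bread|
|hard            |

Derivation:
Line 1: ['glass', 'garden'] (min_width=12, slack=4)
Line 2: ['house', 'standard'] (min_width=14, slack=2)
Line 3: ['valley', 'oats', 'take'] (min_width=16, slack=0)
Line 4: ['clean', 'mountain'] (min_width=14, slack=2)
Line 5: ['golden', 'rectangle'] (min_width=16, slack=0)
Line 6: ['this', 'have', 'from'] (min_width=14, slack=2)
Line 7: ['is', 'lion', 'bread'] (min_width=13, slack=3)
Line 8: ['hard'] (min_width=4, slack=12)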